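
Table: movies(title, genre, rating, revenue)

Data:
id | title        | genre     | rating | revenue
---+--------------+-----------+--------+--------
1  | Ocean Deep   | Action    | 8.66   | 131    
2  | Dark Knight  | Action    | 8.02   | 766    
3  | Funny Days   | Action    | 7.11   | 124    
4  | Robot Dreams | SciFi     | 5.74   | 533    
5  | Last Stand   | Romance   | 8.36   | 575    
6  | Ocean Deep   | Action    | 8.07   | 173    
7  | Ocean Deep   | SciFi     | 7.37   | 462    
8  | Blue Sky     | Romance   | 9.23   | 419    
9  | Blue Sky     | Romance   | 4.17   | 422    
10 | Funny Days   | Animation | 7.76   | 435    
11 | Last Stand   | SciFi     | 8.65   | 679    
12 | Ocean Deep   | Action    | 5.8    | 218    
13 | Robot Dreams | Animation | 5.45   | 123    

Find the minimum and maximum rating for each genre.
SELECT genre, MIN(rating), MAX(rating)
FROM movies
GROUP BY genre

Result:
  Action: min=5.80, max=8.66
  Animation: min=5.45, max=7.76
  Romance: min=4.17, max=9.23
  SciFi: min=5.74, max=8.65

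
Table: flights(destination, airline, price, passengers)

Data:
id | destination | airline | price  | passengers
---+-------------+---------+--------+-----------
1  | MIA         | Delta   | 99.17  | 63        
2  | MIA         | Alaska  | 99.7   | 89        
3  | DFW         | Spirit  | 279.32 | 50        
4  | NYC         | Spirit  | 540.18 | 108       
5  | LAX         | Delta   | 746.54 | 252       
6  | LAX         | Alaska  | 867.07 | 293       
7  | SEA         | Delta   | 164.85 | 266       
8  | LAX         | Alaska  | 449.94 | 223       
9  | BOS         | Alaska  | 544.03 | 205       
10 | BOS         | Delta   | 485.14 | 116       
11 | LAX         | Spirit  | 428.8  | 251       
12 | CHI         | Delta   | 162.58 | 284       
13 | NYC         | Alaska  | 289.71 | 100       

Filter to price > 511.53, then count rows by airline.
SELECT airline, COUNT(*)
FROM flights
WHERE price > 511.53
GROUP BY airline

Note: WHERE filters rows before grouping.

Result:
  Alaska: 2
  Delta: 1
  Spirit: 1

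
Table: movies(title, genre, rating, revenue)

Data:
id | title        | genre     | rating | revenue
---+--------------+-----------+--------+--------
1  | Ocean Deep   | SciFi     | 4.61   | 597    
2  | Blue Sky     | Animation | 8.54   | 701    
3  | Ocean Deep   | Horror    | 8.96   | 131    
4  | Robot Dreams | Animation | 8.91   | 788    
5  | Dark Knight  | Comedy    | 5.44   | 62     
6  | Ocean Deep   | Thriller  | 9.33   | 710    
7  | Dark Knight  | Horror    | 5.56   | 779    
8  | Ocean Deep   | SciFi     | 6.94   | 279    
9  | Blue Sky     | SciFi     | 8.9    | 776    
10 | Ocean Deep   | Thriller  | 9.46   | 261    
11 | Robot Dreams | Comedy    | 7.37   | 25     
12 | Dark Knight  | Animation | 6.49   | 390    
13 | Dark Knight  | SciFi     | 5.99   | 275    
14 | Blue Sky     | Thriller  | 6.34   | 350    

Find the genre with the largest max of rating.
SELECT genre, MAX(rating) as val
FROM movies
GROUP BY genre
ORDER BY val DESC
LIMIT 1

Result: Thriller with max(rating) = 9.46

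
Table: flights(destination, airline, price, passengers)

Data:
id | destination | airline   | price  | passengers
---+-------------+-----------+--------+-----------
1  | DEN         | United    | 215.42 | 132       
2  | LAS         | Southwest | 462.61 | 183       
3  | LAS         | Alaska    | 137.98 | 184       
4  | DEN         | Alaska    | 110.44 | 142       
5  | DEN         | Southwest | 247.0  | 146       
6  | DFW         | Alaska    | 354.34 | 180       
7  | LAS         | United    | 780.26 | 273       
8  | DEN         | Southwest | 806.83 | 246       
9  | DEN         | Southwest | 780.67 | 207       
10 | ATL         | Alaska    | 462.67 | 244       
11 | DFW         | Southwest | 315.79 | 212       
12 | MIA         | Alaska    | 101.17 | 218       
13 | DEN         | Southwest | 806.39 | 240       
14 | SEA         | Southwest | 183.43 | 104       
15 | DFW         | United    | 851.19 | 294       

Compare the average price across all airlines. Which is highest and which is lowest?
SELECT airline, AVG(price)
FROM flights
GROUP BY airline
ORDER BY AVG(price)

All groups:
  Alaska: 233.32
  Southwest: 514.67
  United: 615.62

Highest: United (615.62)
Lowest: Alaska (233.32)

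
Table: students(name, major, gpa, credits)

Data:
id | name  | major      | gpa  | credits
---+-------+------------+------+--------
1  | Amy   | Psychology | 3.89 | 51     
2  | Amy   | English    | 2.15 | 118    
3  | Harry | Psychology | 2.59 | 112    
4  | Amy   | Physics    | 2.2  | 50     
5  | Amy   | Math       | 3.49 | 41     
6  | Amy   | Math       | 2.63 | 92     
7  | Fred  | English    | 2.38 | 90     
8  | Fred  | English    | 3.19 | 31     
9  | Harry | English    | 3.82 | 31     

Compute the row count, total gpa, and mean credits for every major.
SELECT major,
       COUNT(*) as cnt,
       SUM(gpa) as total_gpa,
       AVG(credits) as avg_credits
FROM students
GROUP BY major

Result:
  English: 4 records, 11.54 total gpa, 67.50 avg credits
  Math: 2 records, 6.12 total gpa, 66.50 avg credits
  Physics: 1 records, 2.20 total gpa, 50.00 avg credits
  Psychology: 2 records, 6.48 total gpa, 81.50 avg credits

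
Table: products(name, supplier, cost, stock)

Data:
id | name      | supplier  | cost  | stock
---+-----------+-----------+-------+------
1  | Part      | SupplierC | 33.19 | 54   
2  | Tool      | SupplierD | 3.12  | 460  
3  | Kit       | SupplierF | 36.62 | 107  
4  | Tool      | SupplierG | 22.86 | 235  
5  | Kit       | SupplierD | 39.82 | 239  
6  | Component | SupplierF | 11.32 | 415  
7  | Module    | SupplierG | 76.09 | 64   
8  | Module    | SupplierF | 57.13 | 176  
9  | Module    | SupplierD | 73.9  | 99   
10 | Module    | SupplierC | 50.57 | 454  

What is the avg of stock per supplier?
SELECT supplier, AVG(stock) as result
FROM products
GROUP BY supplier

Result:
  SupplierC: 254.00
  SupplierD: 266.00
  SupplierF: 232.67
  SupplierG: 149.50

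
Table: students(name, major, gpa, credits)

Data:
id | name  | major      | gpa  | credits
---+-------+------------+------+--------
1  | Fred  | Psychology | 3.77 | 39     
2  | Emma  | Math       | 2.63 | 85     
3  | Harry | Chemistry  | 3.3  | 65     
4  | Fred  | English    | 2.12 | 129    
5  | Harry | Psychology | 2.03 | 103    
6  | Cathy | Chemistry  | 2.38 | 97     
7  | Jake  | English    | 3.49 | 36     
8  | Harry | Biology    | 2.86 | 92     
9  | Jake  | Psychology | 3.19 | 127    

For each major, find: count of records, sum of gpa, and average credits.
SELECT major,
       COUNT(*) as cnt,
       SUM(gpa) as total_gpa,
       AVG(credits) as avg_credits
FROM students
GROUP BY major

Result:
  Biology: 1 records, 2.86 total gpa, 92.00 avg credits
  Chemistry: 2 records, 5.68 total gpa, 81.00 avg credits
  English: 2 records, 5.61 total gpa, 82.50 avg credits
  Math: 1 records, 2.63 total gpa, 85.00 avg credits
  Psychology: 3 records, 8.99 total gpa, 89.67 avg credits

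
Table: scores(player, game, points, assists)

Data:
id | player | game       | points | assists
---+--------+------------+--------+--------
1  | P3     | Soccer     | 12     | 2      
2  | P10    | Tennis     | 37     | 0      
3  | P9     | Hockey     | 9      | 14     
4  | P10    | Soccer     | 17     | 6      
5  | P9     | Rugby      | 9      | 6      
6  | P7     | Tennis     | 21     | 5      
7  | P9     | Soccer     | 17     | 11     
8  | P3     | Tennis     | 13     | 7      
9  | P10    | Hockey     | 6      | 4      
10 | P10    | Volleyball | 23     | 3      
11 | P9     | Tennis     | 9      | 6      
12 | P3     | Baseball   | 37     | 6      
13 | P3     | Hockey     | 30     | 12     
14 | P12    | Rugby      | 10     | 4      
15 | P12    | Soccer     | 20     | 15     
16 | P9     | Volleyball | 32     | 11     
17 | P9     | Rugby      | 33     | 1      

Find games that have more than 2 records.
SELECT game, COUNT(*) as cnt
FROM scores
GROUP BY game
HAVING COUNT(*) > 2

Result:
  Hockey: 3
  Rugby: 3
  Soccer: 4
  Tennis: 4

Note: HAVING filters groups after aggregation, WHERE filters rows before.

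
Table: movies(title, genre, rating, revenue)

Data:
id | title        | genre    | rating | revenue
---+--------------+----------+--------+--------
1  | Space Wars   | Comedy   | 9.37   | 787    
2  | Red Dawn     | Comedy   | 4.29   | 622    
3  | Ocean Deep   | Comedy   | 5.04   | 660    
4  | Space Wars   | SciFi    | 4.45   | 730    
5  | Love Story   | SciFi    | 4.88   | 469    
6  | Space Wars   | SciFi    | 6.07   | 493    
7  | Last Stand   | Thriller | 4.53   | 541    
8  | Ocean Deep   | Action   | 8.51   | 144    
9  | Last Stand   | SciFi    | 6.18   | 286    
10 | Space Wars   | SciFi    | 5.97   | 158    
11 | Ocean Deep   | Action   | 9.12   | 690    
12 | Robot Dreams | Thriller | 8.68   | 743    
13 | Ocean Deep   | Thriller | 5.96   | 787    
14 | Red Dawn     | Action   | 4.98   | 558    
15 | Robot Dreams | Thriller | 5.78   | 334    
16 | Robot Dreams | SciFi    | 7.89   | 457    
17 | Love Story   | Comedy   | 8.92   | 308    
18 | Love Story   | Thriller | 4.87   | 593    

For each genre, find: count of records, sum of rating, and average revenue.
SELECT genre,
       COUNT(*) as cnt,
       SUM(rating) as total_rating,
       AVG(revenue) as avg_revenue
FROM movies
GROUP BY genre

Result:
  Action: 3 records, 22.61 total rating, 464.00 avg revenue
  Comedy: 4 records, 27.62 total rating, 594.25 avg revenue
  SciFi: 6 records, 35.44 total rating, 432.17 avg revenue
  Thriller: 5 records, 29.82 total rating, 599.60 avg revenue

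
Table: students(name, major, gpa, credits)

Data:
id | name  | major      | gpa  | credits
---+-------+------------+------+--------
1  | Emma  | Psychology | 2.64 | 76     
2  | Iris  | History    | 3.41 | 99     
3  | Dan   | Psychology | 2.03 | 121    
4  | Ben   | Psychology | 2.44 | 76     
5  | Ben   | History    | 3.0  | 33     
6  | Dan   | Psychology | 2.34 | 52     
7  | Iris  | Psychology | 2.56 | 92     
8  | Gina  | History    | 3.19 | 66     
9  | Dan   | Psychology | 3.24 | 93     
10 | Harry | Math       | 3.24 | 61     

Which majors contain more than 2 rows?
SELECT major, COUNT(*) as cnt
FROM students
GROUP BY major
HAVING COUNT(*) > 2

Result:
  History: 3
  Psychology: 6

Note: HAVING filters groups after aggregation, WHERE filters rows before.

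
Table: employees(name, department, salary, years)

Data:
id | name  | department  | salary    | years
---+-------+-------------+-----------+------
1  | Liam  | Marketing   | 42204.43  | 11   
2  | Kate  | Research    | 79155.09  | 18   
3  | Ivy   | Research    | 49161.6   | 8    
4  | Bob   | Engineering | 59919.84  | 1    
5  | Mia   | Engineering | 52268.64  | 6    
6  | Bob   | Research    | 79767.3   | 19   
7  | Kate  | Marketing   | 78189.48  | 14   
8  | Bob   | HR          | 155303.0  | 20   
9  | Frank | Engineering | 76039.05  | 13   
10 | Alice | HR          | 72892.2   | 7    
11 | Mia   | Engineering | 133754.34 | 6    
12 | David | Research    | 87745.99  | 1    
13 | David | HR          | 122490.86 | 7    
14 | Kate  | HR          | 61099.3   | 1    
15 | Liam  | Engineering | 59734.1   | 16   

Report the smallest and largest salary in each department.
SELECT department, MIN(salary), MAX(salary)
FROM employees
GROUP BY department

Result:
  Engineering: min=52268.64, max=133754.34
  HR: min=61099.30, max=155303.00
  Marketing: min=42204.43, max=78189.48
  Research: min=49161.60, max=87745.99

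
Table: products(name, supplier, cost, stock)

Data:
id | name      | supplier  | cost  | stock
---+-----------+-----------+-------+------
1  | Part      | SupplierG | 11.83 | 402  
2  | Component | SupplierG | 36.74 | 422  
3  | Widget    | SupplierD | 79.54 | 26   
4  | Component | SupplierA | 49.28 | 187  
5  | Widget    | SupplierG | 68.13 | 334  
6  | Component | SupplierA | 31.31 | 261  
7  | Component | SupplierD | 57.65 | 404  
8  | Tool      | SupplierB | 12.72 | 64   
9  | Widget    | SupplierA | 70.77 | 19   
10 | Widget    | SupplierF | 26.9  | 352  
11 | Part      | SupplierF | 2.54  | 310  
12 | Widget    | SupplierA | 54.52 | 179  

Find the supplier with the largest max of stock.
SELECT supplier, MAX(stock) as val
FROM products
GROUP BY supplier
ORDER BY val DESC
LIMIT 1

Result: SupplierG with max(stock) = 422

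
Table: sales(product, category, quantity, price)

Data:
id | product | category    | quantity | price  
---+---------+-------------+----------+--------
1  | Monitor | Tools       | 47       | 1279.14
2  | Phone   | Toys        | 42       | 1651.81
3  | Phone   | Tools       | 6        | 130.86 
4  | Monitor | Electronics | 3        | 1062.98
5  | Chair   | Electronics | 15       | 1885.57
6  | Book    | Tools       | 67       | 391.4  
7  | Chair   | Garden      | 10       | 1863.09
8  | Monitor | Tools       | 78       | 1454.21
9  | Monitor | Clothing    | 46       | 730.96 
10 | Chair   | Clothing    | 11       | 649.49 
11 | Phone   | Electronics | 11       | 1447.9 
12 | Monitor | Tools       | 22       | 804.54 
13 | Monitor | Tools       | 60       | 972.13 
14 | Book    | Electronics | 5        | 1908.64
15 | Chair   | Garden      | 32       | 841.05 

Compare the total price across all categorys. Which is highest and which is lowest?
SELECT category, SUM(price)
FROM sales
GROUP BY category
ORDER BY SUM(price)

All groups:
  Clothing: 1380.45
  Toys: 1651.81
  Garden: 2704.14
  Tools: 5032.28
  Electronics: 6305.09

Highest: Electronics (6305.09)
Lowest: Clothing (1380.45)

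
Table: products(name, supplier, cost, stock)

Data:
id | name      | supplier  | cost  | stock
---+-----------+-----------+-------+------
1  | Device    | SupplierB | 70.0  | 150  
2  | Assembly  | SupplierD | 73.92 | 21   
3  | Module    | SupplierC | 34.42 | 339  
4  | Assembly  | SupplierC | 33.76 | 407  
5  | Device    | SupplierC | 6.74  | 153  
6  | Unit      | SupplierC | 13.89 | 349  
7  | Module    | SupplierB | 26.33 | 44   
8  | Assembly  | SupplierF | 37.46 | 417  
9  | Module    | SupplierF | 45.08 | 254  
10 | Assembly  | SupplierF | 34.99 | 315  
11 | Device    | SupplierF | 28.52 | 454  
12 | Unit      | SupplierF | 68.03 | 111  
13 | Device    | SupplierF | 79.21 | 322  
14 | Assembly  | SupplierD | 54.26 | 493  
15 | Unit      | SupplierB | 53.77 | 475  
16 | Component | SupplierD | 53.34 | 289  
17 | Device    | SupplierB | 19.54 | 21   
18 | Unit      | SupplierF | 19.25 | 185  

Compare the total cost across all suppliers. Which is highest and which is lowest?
SELECT supplier, SUM(cost)
FROM products
GROUP BY supplier
ORDER BY SUM(cost)

All groups:
  SupplierC: 88.81
  SupplierB: 169.64
  SupplierD: 181.52
  SupplierF: 312.54

Highest: SupplierF (312.54)
Lowest: SupplierC (88.81)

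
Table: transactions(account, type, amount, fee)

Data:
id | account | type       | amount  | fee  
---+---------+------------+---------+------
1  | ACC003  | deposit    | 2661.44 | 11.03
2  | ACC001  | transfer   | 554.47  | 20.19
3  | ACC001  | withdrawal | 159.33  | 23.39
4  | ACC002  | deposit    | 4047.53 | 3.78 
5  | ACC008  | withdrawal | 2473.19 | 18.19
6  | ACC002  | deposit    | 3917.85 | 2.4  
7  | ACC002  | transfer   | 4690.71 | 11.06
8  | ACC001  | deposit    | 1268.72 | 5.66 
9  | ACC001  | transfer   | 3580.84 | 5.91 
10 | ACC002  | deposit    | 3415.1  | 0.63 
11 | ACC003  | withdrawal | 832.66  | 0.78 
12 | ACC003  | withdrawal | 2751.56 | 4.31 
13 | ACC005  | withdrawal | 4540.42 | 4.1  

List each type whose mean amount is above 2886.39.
SELECT type, AVG(amount)
FROM transactions
GROUP BY type
HAVING AVG(amount) > 2886.39

Result:
  deposit: avg=3062.13
  transfer: avg=2942.01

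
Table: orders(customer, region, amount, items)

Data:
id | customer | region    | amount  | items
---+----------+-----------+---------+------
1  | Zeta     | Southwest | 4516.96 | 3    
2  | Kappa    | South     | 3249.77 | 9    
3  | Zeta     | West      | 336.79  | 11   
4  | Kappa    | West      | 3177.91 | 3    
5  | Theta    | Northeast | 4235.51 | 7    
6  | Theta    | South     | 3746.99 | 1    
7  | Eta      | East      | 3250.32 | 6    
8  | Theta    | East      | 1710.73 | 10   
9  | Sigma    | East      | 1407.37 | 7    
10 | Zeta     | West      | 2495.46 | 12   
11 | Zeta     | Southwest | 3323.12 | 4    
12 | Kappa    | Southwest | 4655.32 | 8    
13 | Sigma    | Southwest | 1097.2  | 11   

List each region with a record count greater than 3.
SELECT region, COUNT(*) as cnt
FROM orders
GROUP BY region
HAVING COUNT(*) > 3

Result:
  Southwest: 4

Note: HAVING filters groups after aggregation, WHERE filters rows before.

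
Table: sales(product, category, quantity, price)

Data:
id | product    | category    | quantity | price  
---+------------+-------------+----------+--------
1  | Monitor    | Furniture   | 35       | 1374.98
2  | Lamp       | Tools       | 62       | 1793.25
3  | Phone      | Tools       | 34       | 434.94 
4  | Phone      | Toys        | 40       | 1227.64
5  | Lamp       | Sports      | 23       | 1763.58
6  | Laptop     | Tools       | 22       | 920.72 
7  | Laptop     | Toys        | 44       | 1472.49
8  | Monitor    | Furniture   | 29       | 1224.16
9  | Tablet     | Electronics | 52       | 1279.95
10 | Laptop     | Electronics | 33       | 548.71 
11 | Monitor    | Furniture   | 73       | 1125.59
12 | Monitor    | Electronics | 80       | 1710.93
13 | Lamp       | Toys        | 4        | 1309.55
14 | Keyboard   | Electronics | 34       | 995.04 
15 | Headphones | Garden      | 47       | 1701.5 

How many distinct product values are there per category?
SELECT category, COUNT(DISTINCT product)
FROM sales
GROUP BY category

Result:
  Electronics: 4 distinct
  Furniture: 1 distinct
  Garden: 1 distinct
  Sports: 1 distinct
  Tools: 3 distinct
  Toys: 3 distinct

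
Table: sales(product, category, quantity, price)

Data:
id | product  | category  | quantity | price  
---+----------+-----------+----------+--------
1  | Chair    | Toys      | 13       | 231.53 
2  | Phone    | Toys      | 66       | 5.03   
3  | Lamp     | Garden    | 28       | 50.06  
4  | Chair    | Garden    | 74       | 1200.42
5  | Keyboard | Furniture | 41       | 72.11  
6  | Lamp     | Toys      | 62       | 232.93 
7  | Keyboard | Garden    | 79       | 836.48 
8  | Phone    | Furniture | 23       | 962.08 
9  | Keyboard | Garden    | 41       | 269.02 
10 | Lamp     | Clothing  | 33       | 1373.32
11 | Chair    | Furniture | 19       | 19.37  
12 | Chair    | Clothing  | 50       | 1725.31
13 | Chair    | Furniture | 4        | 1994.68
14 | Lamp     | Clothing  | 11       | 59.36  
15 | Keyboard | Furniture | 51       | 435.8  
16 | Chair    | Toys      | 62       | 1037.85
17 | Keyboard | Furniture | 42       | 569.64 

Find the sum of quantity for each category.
SELECT category, SUM(quantity) as result
FROM sales
GROUP BY category

Result:
  Clothing: 94
  Furniture: 180
  Garden: 222
  Toys: 203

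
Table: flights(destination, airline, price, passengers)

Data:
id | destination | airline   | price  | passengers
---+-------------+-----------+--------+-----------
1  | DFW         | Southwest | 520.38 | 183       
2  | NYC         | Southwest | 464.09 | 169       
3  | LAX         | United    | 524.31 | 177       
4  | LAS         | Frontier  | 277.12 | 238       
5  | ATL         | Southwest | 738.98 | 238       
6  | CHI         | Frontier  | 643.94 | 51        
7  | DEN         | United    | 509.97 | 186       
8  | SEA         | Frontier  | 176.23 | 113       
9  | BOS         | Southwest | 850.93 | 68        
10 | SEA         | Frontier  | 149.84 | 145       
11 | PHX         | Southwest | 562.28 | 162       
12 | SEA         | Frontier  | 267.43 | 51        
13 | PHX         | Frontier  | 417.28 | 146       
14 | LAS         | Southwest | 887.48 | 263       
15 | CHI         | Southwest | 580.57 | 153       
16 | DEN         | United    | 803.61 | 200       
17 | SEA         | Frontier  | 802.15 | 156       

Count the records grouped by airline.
SELECT airline, COUNT(*) as count
FROM flights
GROUP BY airline

Result:
  Frontier: 7
  Southwest: 7
  United: 3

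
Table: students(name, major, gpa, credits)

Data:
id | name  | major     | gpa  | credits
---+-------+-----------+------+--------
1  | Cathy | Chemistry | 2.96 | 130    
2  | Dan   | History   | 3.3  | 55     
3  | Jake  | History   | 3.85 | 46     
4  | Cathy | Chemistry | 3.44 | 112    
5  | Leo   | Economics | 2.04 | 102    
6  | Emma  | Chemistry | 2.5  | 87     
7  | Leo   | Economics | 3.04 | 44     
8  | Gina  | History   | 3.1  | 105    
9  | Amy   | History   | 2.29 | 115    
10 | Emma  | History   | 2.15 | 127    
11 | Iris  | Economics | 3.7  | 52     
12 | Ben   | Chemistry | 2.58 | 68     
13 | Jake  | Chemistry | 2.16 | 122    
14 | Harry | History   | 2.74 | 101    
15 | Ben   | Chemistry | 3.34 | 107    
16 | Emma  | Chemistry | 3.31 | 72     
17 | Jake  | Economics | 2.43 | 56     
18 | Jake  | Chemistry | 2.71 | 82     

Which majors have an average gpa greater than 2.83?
SELECT major, AVG(gpa)
FROM students
GROUP BY major
HAVING AVG(gpa) > 2.83

Result:
  Chemistry: avg=2.88
  History: avg=2.91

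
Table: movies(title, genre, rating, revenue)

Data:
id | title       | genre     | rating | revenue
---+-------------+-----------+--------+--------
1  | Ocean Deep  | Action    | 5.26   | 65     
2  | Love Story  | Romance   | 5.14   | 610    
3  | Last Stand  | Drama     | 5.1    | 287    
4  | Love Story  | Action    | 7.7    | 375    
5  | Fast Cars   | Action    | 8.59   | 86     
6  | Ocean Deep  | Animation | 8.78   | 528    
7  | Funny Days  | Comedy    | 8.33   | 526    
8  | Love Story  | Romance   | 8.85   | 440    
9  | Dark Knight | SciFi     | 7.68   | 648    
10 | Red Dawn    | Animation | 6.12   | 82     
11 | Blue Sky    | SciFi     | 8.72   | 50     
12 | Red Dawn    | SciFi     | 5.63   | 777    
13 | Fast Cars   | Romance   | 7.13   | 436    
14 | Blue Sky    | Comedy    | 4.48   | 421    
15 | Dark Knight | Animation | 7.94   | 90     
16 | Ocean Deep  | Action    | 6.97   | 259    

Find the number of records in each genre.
SELECT genre, COUNT(*) as count
FROM movies
GROUP BY genre

Result:
  Action: 4
  Animation: 3
  Comedy: 2
  Drama: 1
  Romance: 3
  SciFi: 3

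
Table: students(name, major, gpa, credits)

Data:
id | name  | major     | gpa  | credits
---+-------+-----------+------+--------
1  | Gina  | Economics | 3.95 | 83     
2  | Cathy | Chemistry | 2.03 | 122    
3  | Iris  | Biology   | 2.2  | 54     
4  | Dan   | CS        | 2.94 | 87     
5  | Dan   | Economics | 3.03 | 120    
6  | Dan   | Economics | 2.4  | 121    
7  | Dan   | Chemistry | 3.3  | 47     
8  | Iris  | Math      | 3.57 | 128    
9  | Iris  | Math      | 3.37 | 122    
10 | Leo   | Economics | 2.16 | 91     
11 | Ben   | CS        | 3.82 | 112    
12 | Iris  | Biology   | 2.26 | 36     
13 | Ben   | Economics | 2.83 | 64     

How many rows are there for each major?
SELECT major, COUNT(*) as count
FROM students
GROUP BY major

Result:
  Biology: 2
  CS: 2
  Chemistry: 2
  Economics: 5
  Math: 2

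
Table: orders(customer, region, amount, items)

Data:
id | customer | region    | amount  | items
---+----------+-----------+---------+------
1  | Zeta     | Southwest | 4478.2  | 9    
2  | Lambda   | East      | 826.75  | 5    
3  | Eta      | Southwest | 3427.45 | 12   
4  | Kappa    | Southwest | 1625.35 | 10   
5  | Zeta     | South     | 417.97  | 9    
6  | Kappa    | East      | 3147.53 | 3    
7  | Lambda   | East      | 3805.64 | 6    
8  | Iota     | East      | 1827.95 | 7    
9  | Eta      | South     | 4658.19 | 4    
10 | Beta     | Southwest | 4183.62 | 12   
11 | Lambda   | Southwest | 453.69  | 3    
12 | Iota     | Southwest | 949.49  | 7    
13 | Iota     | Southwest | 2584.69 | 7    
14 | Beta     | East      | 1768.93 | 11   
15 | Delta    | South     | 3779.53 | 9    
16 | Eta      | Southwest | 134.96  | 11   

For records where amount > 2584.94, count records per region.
SELECT region, COUNT(*)
FROM orders
WHERE amount > 2584.94
GROUP BY region

Note: WHERE filters rows before grouping.

Result:
  East: 2
  South: 2
  Southwest: 3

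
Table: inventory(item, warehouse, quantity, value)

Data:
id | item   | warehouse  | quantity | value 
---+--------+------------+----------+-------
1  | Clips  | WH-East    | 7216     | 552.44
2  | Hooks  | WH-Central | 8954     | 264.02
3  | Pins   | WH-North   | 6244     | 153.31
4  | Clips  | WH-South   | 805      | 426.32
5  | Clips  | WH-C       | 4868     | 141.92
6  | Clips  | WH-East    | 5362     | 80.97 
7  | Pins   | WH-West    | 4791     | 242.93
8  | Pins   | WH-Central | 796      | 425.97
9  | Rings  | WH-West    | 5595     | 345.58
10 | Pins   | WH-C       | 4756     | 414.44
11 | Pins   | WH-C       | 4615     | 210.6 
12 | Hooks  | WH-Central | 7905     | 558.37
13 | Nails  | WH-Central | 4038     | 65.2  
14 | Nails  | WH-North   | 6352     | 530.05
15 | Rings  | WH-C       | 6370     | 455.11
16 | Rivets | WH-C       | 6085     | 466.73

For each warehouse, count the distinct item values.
SELECT warehouse, COUNT(DISTINCT item)
FROM inventory
GROUP BY warehouse

Result:
  WH-C: 4 distinct
  WH-Central: 3 distinct
  WH-East: 1 distinct
  WH-North: 2 distinct
  WH-South: 1 distinct
  WH-West: 2 distinct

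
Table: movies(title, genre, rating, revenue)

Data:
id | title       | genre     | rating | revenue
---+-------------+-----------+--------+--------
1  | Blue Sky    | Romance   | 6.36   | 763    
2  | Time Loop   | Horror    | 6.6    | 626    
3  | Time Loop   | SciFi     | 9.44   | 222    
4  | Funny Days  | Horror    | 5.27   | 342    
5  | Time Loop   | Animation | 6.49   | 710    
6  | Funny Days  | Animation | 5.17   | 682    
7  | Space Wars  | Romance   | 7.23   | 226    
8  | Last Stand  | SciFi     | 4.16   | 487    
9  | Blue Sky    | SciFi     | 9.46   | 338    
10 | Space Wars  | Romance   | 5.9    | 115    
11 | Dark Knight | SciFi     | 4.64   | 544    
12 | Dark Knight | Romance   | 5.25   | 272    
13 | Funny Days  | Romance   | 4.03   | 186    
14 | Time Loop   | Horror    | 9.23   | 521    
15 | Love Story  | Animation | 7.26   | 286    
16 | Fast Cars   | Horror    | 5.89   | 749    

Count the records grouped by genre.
SELECT genre, COUNT(*) as count
FROM movies
GROUP BY genre

Result:
  Animation: 3
  Horror: 4
  Romance: 5
  SciFi: 4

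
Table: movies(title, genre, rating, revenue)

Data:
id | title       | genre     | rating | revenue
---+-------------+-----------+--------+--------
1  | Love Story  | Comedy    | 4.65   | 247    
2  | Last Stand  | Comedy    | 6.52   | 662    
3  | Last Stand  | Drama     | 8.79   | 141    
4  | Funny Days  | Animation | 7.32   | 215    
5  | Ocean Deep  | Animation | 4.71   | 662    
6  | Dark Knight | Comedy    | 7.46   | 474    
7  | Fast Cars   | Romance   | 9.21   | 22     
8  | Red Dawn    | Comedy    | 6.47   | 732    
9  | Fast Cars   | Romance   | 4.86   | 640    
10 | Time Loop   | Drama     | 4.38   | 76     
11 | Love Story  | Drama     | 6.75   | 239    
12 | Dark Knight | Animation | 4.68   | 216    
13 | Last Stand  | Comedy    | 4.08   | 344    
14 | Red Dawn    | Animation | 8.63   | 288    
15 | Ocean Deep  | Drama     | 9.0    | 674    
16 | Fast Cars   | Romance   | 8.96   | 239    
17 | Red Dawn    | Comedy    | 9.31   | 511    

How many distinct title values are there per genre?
SELECT genre, COUNT(DISTINCT title)
FROM movies
GROUP BY genre

Result:
  Animation: 4 distinct
  Comedy: 4 distinct
  Drama: 4 distinct
  Romance: 1 distinct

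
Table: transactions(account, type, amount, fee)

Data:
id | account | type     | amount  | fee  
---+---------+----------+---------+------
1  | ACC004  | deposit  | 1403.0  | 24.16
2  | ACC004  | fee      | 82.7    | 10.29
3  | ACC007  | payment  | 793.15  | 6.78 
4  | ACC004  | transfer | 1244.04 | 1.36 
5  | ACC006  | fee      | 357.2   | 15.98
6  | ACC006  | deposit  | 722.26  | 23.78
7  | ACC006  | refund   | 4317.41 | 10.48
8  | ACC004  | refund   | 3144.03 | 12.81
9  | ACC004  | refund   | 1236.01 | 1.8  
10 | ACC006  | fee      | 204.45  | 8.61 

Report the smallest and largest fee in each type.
SELECT type, MIN(fee), MAX(fee)
FROM transactions
GROUP BY type

Result:
  deposit: min=23.78, max=24.16
  fee: min=8.61, max=15.98
  payment: min=6.78, max=6.78
  refund: min=1.80, max=12.81
  transfer: min=1.36, max=1.36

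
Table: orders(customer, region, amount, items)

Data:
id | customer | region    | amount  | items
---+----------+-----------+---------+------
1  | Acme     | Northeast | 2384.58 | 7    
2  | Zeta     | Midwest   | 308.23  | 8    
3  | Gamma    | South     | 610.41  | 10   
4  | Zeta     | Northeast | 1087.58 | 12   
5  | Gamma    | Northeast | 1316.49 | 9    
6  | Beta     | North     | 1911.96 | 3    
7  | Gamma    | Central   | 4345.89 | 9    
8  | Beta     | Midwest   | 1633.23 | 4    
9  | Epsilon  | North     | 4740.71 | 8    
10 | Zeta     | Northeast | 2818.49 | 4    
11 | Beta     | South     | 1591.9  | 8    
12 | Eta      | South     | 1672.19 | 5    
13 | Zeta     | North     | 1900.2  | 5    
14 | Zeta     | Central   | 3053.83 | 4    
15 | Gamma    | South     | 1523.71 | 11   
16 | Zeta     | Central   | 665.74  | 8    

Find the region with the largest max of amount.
SELECT region, MAX(amount) as val
FROM orders
GROUP BY region
ORDER BY val DESC
LIMIT 1

Result: North with max(amount) = 4740.71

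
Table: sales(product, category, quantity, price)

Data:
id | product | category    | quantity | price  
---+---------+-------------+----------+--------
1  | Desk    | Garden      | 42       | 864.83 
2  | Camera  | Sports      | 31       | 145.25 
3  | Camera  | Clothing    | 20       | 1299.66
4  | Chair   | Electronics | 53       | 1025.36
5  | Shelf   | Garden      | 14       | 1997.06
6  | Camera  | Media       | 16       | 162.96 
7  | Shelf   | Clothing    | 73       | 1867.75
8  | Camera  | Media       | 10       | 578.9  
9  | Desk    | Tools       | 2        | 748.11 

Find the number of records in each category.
SELECT category, COUNT(*) as count
FROM sales
GROUP BY category

Result:
  Clothing: 2
  Electronics: 1
  Garden: 2
  Media: 2
  Sports: 1
  Tools: 1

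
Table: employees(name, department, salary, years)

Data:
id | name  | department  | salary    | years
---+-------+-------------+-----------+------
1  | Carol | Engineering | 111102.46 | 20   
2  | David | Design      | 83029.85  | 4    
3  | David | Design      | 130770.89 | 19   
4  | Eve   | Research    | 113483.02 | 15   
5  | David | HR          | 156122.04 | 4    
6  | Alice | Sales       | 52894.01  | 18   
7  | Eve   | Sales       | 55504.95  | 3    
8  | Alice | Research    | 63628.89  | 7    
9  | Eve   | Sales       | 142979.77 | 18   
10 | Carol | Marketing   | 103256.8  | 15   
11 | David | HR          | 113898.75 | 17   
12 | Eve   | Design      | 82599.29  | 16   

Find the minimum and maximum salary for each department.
SELECT department, MIN(salary), MAX(salary)
FROM employees
GROUP BY department

Result:
  Design: min=82599.29, max=130770.89
  Engineering: min=111102.46, max=111102.46
  HR: min=113898.75, max=156122.04
  Marketing: min=103256.80, max=103256.80
  Research: min=63628.89, max=113483.02
  Sales: min=52894.01, max=142979.77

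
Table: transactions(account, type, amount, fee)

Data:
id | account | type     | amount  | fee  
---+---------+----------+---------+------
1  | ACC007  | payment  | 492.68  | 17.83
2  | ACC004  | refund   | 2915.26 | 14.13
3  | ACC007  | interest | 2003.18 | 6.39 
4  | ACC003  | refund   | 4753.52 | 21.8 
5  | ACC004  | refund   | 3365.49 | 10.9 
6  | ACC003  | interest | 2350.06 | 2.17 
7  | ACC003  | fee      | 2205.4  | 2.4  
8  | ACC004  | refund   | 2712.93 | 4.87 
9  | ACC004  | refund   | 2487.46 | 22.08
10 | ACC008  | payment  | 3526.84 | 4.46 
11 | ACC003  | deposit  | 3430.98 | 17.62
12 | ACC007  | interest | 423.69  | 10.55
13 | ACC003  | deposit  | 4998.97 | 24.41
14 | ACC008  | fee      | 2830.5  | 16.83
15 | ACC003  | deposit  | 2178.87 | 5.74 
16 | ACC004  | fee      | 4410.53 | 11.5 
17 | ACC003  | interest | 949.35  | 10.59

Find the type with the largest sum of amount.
SELECT type, SUM(amount) as val
FROM transactions
GROUP BY type
ORDER BY val DESC
LIMIT 1

Result: refund with sum(amount) = 16234.66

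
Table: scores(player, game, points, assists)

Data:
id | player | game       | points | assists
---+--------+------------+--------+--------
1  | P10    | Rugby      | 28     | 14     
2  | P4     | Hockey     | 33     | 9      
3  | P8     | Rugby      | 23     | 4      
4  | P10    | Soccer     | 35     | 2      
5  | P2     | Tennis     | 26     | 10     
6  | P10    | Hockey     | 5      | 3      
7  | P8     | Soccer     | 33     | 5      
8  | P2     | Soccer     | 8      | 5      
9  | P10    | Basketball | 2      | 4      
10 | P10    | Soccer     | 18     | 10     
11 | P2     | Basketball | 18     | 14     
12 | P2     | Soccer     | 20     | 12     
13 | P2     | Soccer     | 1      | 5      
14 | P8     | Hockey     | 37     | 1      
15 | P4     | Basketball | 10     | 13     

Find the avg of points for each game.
SELECT game, AVG(points) as result
FROM scores
GROUP BY game

Result:
  Basketball: 10.00
  Hockey: 25.00
  Rugby: 25.50
  Soccer: 19.17
  Tennis: 26.00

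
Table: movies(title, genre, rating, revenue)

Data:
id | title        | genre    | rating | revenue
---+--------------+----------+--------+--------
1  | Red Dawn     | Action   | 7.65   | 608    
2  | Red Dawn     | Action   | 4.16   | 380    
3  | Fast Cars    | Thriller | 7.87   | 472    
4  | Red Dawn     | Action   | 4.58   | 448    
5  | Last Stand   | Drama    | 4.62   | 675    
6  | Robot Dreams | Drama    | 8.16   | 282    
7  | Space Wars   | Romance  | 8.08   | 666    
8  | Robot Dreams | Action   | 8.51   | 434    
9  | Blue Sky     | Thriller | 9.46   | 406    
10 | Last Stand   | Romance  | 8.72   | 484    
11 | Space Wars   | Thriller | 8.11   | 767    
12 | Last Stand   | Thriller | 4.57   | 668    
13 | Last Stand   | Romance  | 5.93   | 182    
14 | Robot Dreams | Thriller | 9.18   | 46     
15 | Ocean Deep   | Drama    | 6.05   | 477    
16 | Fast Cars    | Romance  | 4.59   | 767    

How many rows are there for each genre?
SELECT genre, COUNT(*) as count
FROM movies
GROUP BY genre

Result:
  Action: 4
  Drama: 3
  Romance: 4
  Thriller: 5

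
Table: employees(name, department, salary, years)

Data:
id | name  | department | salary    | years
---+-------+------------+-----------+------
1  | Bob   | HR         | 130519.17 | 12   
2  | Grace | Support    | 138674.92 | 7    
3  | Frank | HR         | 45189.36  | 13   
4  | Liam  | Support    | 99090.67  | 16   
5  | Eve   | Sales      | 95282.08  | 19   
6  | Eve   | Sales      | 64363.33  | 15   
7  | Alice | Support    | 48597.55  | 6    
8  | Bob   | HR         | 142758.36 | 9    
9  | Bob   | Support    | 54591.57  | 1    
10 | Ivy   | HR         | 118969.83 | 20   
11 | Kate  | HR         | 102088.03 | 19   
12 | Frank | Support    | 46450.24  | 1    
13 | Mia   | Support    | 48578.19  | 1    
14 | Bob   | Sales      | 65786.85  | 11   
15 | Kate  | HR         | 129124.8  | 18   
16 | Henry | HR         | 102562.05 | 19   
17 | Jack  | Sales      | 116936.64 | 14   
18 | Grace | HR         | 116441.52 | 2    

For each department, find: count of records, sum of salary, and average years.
SELECT department,
       COUNT(*) as cnt,
       SUM(salary) as total_salary,
       AVG(years) as avg_years
FROM employees
GROUP BY department

Result:
  HR: 8 records, 887653.12 total salary, 14.00 avg years
  Sales: 4 records, 342368.90 total salary, 14.75 avg years
  Support: 6 records, 435983.14 total salary, 5.33 avg years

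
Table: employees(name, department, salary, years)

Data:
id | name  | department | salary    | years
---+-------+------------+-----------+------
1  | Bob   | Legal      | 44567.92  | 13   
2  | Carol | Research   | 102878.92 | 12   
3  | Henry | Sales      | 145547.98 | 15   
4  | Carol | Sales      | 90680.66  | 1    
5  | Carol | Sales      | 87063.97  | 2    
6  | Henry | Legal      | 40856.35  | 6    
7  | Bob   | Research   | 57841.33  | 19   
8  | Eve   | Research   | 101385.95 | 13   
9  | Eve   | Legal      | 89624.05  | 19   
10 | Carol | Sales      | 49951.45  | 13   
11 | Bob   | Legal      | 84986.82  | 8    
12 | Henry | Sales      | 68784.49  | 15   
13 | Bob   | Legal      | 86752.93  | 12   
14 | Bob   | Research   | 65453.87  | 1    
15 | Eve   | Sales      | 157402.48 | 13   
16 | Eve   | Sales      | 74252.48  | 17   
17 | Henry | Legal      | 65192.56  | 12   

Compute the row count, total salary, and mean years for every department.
SELECT department,
       COUNT(*) as cnt,
       SUM(salary) as total_salary,
       AVG(years) as avg_years
FROM employees
GROUP BY department

Result:
  Legal: 6 records, 411980.63 total salary, 11.67 avg years
  Research: 4 records, 327560.07 total salary, 11.25 avg years
  Sales: 7 records, 673683.51 total salary, 10.86 avg years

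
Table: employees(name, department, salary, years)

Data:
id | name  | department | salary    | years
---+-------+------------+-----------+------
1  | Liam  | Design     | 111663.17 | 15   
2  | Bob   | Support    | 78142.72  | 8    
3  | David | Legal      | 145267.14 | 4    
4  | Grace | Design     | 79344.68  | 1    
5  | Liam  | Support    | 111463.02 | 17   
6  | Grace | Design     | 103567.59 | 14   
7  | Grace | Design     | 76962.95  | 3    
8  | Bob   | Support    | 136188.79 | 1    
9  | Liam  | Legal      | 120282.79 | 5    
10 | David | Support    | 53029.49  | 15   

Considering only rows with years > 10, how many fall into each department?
SELECT department, COUNT(*)
FROM employees
WHERE years > 10
GROUP BY department

Note: WHERE filters rows before grouping.

Result:
  Design: 2
  Support: 2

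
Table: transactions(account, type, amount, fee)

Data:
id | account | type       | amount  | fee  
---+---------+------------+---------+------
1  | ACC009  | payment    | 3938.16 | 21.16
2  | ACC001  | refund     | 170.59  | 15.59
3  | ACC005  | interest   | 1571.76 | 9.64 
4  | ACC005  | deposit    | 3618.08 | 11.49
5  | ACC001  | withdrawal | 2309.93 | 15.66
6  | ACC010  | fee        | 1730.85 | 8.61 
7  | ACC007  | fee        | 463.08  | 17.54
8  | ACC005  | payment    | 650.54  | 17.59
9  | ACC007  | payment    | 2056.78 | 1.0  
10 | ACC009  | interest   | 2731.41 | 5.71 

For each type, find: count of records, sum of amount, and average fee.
SELECT type,
       COUNT(*) as cnt,
       SUM(amount) as total_amount,
       AVG(fee) as avg_fee
FROM transactions
GROUP BY type

Result:
  deposit: 1 records, 3618.08 total amount, 11.49 avg fee
  fee: 2 records, 2193.93 total amount, 13.08 avg fee
  interest: 2 records, 4303.17 total amount, 7.68 avg fee
  payment: 3 records, 6645.48 total amount, 13.25 avg fee
  refund: 1 records, 170.59 total amount, 15.59 avg fee
  withdrawal: 1 records, 2309.93 total amount, 15.66 avg fee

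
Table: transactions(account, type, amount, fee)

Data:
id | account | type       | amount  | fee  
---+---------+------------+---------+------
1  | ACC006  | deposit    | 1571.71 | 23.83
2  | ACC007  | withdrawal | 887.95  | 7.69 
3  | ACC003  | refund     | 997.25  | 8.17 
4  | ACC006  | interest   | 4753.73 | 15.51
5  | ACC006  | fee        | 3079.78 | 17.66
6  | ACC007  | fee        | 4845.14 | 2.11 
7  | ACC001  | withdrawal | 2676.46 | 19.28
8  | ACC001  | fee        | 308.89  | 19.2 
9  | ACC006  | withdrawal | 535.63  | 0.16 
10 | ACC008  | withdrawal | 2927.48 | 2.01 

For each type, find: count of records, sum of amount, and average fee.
SELECT type,
       COUNT(*) as cnt,
       SUM(amount) as total_amount,
       AVG(fee) as avg_fee
FROM transactions
GROUP BY type

Result:
  deposit: 1 records, 1571.71 total amount, 23.83 avg fee
  fee: 3 records, 8233.81 total amount, 12.99 avg fee
  interest: 1 records, 4753.73 total amount, 15.51 avg fee
  refund: 1 records, 997.25 total amount, 8.17 avg fee
  withdrawal: 4 records, 7027.52 total amount, 7.29 avg fee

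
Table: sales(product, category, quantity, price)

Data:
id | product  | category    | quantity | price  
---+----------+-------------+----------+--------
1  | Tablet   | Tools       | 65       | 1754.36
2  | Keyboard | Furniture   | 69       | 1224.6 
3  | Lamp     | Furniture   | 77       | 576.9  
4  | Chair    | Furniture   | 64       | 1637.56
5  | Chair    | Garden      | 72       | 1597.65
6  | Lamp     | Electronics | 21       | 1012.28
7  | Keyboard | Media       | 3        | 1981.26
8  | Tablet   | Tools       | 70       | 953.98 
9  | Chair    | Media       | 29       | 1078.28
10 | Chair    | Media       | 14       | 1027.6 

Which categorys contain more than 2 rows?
SELECT category, COUNT(*) as cnt
FROM sales
GROUP BY category
HAVING COUNT(*) > 2

Result:
  Furniture: 3
  Media: 3

Note: HAVING filters groups after aggregation, WHERE filters rows before.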